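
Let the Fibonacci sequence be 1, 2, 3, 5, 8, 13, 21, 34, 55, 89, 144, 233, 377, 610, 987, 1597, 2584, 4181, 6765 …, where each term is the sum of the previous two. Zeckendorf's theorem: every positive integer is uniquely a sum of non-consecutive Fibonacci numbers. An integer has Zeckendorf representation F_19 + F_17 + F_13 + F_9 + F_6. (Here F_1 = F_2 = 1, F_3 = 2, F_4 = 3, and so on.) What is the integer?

6053

F_19 + F_17 + F_13 + F_9 + F_6 = 4181 + 1597 + 233 + 34 + 8 = 6053.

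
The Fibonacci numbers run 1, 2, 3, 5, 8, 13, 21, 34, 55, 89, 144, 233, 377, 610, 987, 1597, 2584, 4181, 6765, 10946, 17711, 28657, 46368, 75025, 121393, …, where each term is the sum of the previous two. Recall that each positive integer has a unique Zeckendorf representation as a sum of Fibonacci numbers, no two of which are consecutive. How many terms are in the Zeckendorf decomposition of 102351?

Repeatedly subtract the largest Fibonacci number that fits:
largest Fibonacci ≤ 102351 is 75025; 102351 − 75025 = 27326
largest Fibonacci ≤ 27326 is 17711; 27326 − 17711 = 9615
largest Fibonacci ≤ 9615 is 6765; 9615 − 6765 = 2850
largest Fibonacci ≤ 2850 is 2584; 2850 − 2584 = 266
largest Fibonacci ≤ 266 is 233; 266 − 233 = 33
largest Fibonacci ≤ 33 is 21; 33 − 21 = 12
largest Fibonacci ≤ 12 is 8; 12 − 8 = 4
largest Fibonacci ≤ 4 is 3; 4 − 3 = 1
largest Fibonacci ≤ 1 is 1; 1 − 1 = 0
102351 = 75025 + 17711 + 6765 + 2584 + 233 + 21 + 8 + 3 + 1, which has 9 terms.

9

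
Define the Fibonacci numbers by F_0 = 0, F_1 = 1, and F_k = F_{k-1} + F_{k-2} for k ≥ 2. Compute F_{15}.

610

Iterating the recurrence up to F_{7} = 13 and F_{6} = 8:
F_{8} = F_{7} + F_{6} = 13 + 8 = 21
F_{9} = F_{8} + F_{7} = 21 + 13 = 34
F_{10} = F_{9} + F_{8} = 34 + 21 = 55
F_{11} = F_{10} + F_{9} = 55 + 34 = 89
F_{12} = F_{11} + F_{10} = 89 + 55 = 144
F_{13} = F_{12} + F_{11} = 144 + 89 = 233
F_{14} = F_{13} + F_{12} = 233 + 144 = 377
F_{15} = F_{14} + F_{13} = 377 + 233 = 610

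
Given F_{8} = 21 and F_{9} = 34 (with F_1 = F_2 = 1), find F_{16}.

By the doubling identity F_{2k} = F_k(2F_{k+1} − F_k): F_{16} = 21·(2·34 − 21) = 21·47 = 987.

987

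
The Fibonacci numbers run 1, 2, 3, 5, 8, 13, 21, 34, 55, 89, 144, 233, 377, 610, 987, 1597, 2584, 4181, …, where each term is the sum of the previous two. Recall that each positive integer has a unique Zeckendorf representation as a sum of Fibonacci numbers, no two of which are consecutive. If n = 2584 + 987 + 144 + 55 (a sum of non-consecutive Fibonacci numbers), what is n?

3770

2584 + 987 + 144 + 55 = 3770.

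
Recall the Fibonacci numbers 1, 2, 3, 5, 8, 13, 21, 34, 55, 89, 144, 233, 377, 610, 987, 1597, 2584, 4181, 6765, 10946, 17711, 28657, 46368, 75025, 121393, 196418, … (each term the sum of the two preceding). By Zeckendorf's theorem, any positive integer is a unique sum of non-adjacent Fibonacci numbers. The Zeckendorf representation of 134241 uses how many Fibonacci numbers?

Greedily peel off the largest Fibonacci term at each step:
134241: greatest Fibonacci not exceeding it is 121393, leaving 12848
12848: greatest Fibonacci not exceeding it is 10946, leaving 1902
1902: greatest Fibonacci not exceeding it is 1597, leaving 305
305: greatest Fibonacci not exceeding it is 233, leaving 72
72: greatest Fibonacci not exceeding it is 55, leaving 17
17: greatest Fibonacci not exceeding it is 13, leaving 4
4: greatest Fibonacci not exceeding it is 3, leaving 1
1: greatest Fibonacci not exceeding it is 1, leaving 0
134241 = 121393 + 10946 + 1597 + 233 + 55 + 13 + 3 + 1, which has 8 terms.

8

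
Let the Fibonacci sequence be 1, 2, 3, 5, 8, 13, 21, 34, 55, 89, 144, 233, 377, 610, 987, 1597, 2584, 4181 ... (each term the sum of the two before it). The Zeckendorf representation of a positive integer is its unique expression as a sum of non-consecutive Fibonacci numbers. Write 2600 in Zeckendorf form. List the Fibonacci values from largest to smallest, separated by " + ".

subtract 2584 from 2600: 16 remains
subtract 13 from 16: 3 remains
subtract 3 from 3: 0 remains
So 2600 = 2584 + 13 + 3, with no two terms consecutive in the sequence.

2584 + 13 + 3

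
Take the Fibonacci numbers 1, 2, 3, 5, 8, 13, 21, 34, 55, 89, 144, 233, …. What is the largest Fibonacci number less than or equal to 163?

144 ≤ 163 < 233, so the largest Fibonacci number not exceeding 163 is 144.

144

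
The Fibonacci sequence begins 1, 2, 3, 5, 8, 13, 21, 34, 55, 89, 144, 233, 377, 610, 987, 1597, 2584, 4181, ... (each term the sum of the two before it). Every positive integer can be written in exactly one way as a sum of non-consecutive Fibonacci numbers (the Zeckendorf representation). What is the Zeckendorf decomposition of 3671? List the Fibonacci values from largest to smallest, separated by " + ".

3671 − 2584 = 1087
1087 − 987 = 100
100 − 89 = 11
11 − 8 = 3
3 − 3 = 0
So 3671 = 2584 + 987 + 89 + 8 + 3, with no two terms consecutive in the sequence.

2584 + 987 + 89 + 8 + 3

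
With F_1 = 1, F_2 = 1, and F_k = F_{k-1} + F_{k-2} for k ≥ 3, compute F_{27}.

Iterating the recurrence up to F_{23} = 28657 and F_{22} = 17711:
F_{24} = F_{23} + F_{22} = 28657 + 17711 = 46368
F_{25} = F_{24} + F_{23} = 46368 + 28657 = 75025
F_{26} = F_{25} + F_{24} = 75025 + 46368 = 121393
F_{27} = F_{26} + F_{25} = 121393 + 75025 = 196418

196418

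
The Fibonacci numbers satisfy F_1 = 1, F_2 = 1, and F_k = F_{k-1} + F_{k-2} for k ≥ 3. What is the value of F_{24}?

46368

Iterating the recurrence up to F_{17} = 1597 and F_{16} = 987:
F_{18} = F_{17} + F_{16} = 1597 + 987 = 2584
F_{19} = F_{18} + F_{17} = 2584 + 1597 = 4181
F_{20} = F_{19} + F_{18} = 4181 + 2584 = 6765
F_{21} = F_{20} + F_{19} = 6765 + 4181 = 10946
F_{22} = F_{21} + F_{20} = 10946 + 6765 = 17711
F_{23} = F_{22} + F_{21} = 17711 + 10946 = 28657
F_{24} = F_{23} + F_{22} = 28657 + 17711 = 46368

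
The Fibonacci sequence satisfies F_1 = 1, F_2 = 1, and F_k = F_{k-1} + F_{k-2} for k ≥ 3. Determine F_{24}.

46368

Iterating the recurrence up to F_{19} = 4181 and F_{18} = 2584:
F_{20} = F_{19} + F_{18} = 4181 + 2584 = 6765
F_{21} = F_{20} + F_{19} = 6765 + 4181 = 10946
F_{22} = F_{21} + F_{20} = 10946 + 6765 = 17711
F_{23} = F_{22} + F_{21} = 17711 + 10946 = 28657
F_{24} = F_{23} + F_{22} = 28657 + 17711 = 46368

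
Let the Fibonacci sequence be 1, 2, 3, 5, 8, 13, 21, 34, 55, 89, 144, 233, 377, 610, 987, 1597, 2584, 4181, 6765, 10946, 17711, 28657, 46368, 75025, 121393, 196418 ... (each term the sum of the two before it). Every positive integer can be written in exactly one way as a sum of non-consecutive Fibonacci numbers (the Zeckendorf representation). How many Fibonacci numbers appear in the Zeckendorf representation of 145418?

subtract 121393 from 145418: 24025 remains
subtract 17711 from 24025: 6314 remains
subtract 4181 from 6314: 2133 remains
subtract 1597 from 2133: 536 remains
subtract 377 from 536: 159 remains
subtract 144 from 159: 15 remains
subtract 13 from 15: 2 remains
subtract 2 from 2: 0 remains
145418 = 121393 + 17711 + 4181 + 1597 + 377 + 144 + 13 + 2, which has 8 terms.

8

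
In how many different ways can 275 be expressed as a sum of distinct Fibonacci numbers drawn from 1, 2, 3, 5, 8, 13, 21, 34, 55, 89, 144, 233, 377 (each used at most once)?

15

Starting from the Zeckendorf form and repeatedly splitting a term F_k into F_{k−1} + F_{k−2} (when neither is already used) reaches every representation.
275 = 233+34+8 = 233+34+5+3 = 233+21+13+8 = 144+89+34+8 = … (11 more), for 15 in all.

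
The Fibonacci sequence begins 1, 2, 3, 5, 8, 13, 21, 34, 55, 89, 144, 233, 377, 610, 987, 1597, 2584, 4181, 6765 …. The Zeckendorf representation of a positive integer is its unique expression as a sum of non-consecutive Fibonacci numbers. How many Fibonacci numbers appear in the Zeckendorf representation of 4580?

4580: greatest Fibonacci not exceeding it is 4181, leaving 399
399: greatest Fibonacci not exceeding it is 377, leaving 22
22: greatest Fibonacci not exceeding it is 21, leaving 1
1: greatest Fibonacci not exceeding it is 1, leaving 0
4580 = 4181 + 377 + 21 + 1, which has 4 terms.

4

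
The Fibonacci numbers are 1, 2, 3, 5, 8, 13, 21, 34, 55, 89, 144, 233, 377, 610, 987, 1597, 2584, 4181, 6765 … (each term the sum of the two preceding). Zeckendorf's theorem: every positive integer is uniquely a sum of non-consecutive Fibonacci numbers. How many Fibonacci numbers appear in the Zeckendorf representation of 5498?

Greedily peel off the largest Fibonacci term at each step:
4181 ≤ 5498 < 6765, so take 4181; remainder 1317
987 ≤ 1317 < 1597, so take 987; remainder 330
233 ≤ 330 < 377, so take 233; remainder 97
89 ≤ 97 < 144, so take 89; remainder 8
8 ≤ 8 < 13, so take 8; remainder 0
5498 = 4181 + 987 + 233 + 89 + 8, which has 5 terms.

5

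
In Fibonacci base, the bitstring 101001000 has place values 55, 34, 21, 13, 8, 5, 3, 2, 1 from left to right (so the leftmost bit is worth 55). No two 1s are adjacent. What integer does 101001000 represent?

81

Summing the place values of the 1 bits: 55 + 21 + 5 = 81.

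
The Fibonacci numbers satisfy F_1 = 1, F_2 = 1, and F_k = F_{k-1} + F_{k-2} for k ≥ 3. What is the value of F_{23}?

28657

Iterating the recurrence up to F_{15} = 610 and F_{14} = 377:
F_{16} = F_{15} + F_{14} = 610 + 377 = 987
F_{17} = F_{16} + F_{15} = 987 + 610 = 1597
F_{18} = F_{17} + F_{16} = 1597 + 987 = 2584
F_{19} = F_{18} + F_{17} = 2584 + 1597 = 4181
F_{20} = F_{19} + F_{18} = 4181 + 2584 = 6765
F_{21} = F_{20} + F_{19} = 6765 + 4181 = 10946
F_{22} = F_{21} + F_{20} = 10946 + 6765 = 17711
F_{23} = F_{22} + F_{21} = 17711 + 10946 = 28657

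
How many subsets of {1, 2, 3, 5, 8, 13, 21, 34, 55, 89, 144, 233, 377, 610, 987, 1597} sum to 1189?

29

Starting from the Zeckendorf form and repeatedly splitting a term F_k into F_{k−1} + F_{k−2} (when neither is already used) reaches every representation.
1189 = 987+144+55+3 = 987+144+55+2+1 = 987+144+34+21+3 = 610+377+144+55+3 = 987+144+34+21+2+1 = … (24 more), for 29 in all.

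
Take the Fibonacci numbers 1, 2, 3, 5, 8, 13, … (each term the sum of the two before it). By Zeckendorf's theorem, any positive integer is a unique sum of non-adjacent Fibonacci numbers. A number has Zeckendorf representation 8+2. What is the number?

8+2 = 10.

10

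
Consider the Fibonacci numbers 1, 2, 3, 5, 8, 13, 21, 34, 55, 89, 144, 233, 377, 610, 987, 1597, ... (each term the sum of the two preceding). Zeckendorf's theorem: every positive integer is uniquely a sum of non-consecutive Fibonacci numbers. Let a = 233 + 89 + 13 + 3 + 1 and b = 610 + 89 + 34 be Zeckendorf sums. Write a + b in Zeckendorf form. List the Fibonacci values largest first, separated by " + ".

987 + 55 + 21 + 8 + 1

The two numbers are 339 and 733, so their sum is 1072.
Greedily peel off the largest Fibonacci term at each step:
subtract 987 from 1072: 85 remains
subtract 55 from 85: 30 remains
subtract 21 from 30: 9 remains
subtract 8 from 9: 1 remains
subtract 1 from 1: 0 remains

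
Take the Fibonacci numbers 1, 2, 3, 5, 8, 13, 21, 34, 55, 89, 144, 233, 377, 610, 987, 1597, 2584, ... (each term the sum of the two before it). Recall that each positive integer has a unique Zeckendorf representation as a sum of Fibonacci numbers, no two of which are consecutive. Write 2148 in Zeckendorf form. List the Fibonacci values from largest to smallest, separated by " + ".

1597 + 377 + 144 + 21 + 8 + 1

Greedily peel off the largest Fibonacci term at each step:
1597 ≤ 2148 < 2584, so take 1597; remainder 551
377 ≤ 551 < 610, so take 377; remainder 174
144 ≤ 174 < 233, so take 144; remainder 30
21 ≤ 30 < 34, so take 21; remainder 9
8 ≤ 9 < 13, so take 8; remainder 1
1 ≤ 1 < 2, so take 1; remainder 0
So 2148 = 1597 + 377 + 144 + 21 + 8 + 1, with no two terms consecutive in the sequence.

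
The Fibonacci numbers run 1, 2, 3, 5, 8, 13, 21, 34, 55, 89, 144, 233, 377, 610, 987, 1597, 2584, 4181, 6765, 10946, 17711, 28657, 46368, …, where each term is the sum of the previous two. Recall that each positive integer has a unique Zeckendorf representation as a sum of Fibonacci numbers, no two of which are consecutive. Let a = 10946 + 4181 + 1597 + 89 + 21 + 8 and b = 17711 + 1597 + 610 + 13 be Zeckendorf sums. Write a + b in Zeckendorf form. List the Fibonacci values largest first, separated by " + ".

The two numbers are 16842 and 19931, so their sum is 36773.
Greedy algorithm:
36773: greatest Fibonacci not exceeding it is 28657, leaving 8116
8116: greatest Fibonacci not exceeding it is 6765, leaving 1351
1351: greatest Fibonacci not exceeding it is 987, leaving 364
364: greatest Fibonacci not exceeding it is 233, leaving 131
131: greatest Fibonacci not exceeding it is 89, leaving 42
42: greatest Fibonacci not exceeding it is 34, leaving 8
8: greatest Fibonacci not exceeding it is 8, leaving 0

28657 + 6765 + 987 + 233 + 89 + 34 + 8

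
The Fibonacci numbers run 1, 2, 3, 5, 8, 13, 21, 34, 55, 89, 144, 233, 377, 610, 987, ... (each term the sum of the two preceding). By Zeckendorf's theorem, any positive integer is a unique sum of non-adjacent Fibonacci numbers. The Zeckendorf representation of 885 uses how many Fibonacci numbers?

Repeatedly subtract the largest Fibonacci number that fits:
885: greatest Fibonacci not exceeding it is 610, leaving 275
275: greatest Fibonacci not exceeding it is 233, leaving 42
42: greatest Fibonacci not exceeding it is 34, leaving 8
8: greatest Fibonacci not exceeding it is 8, leaving 0
885 = 610 + 233 + 34 + 8, which has 4 terms.

4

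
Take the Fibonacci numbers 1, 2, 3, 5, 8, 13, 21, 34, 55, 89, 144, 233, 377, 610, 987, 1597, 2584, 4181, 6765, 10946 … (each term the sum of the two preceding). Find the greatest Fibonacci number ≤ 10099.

6765 ≤ 10099 < 10946, so the largest Fibonacci number not exceeding 10099 is 6765.

6765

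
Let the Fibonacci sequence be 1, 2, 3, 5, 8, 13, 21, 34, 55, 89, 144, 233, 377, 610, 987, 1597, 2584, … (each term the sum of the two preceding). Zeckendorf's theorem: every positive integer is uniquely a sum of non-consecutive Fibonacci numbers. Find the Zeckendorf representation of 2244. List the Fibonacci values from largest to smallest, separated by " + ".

take 1597 (≤ 2244); 2244 − 1597 = 647
take 610 (≤ 647); 647 − 610 = 37
take 34 (≤ 37); 37 − 34 = 3
take 3 (≤ 3); 3 − 3 = 0
So 2244 = 1597 + 610 + 34 + 3, with no two terms consecutive in the sequence.

1597 + 610 + 34 + 3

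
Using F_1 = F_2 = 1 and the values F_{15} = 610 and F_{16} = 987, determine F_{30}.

832040

By the doubling identity F_{2k} = F_k(2F_{k+1} − F_k): F_{30} = 610·(2·987 − 610) = 610·1364 = 832040.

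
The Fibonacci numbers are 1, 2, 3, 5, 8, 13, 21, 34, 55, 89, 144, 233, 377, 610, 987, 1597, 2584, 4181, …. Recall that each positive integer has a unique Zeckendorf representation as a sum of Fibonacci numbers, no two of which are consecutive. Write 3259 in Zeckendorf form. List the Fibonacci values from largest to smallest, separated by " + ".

2584 + 610 + 55 + 8 + 2

Greedily peel off the largest Fibonacci term at each step:
3259: greatest Fibonacci not exceeding it is 2584, leaving 675
675: greatest Fibonacci not exceeding it is 610, leaving 65
65: greatest Fibonacci not exceeding it is 55, leaving 10
10: greatest Fibonacci not exceeding it is 8, leaving 2
2: greatest Fibonacci not exceeding it is 2, leaving 0
So 3259 = 2584 + 610 + 55 + 8 + 2, with no two terms consecutive in the sequence.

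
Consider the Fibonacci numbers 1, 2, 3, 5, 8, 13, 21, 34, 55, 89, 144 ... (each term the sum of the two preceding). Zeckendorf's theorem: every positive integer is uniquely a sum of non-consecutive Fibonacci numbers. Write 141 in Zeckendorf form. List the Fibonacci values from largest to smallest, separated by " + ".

89 + 34 + 13 + 5

Repeatedly subtract the largest Fibonacci number that fits:
141 − 89 = 52
52 − 34 = 18
18 − 13 = 5
5 − 5 = 0
So 141 = 89 + 34 + 13 + 5, with no two terms consecutive in the sequence.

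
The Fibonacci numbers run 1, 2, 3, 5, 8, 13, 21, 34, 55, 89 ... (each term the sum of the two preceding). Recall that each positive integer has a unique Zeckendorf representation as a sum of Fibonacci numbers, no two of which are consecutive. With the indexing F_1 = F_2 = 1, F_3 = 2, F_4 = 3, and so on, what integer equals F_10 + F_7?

68

F_10 + F_7 = 55 + 13 = 68.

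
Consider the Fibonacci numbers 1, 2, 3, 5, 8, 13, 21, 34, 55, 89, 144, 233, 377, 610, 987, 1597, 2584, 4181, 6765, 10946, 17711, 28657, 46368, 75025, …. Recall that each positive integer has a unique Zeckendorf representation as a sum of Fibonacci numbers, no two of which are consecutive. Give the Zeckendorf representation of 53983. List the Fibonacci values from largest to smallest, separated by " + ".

46368 + 6765 + 610 + 233 + 5 + 2

take 46368 (≤ 53983); 53983 − 46368 = 7615
take 6765 (≤ 7615); 7615 − 6765 = 850
take 610 (≤ 850); 850 − 610 = 240
take 233 (≤ 240); 240 − 233 = 7
take 5 (≤ 7); 7 − 5 = 2
take 2 (≤ 2); 2 − 2 = 0
So 53983 = 46368 + 6765 + 610 + 233 + 5 + 2, with no two terms consecutive in the sequence.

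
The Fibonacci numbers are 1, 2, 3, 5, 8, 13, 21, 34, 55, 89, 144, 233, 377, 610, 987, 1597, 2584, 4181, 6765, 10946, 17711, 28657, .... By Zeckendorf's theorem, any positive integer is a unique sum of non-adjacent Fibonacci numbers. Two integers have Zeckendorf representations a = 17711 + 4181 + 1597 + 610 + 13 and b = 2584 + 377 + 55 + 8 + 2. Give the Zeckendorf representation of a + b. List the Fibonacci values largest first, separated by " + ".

The two numbers are 24112 and 3026, so their sum is 27138.
largest Fibonacci ≤ 27138 is 17711; 27138 − 17711 = 9427
largest Fibonacci ≤ 9427 is 6765; 9427 − 6765 = 2662
largest Fibonacci ≤ 2662 is 2584; 2662 − 2584 = 78
largest Fibonacci ≤ 78 is 55; 78 − 55 = 23
largest Fibonacci ≤ 23 is 21; 23 − 21 = 2
largest Fibonacci ≤ 2 is 2; 2 − 2 = 0

17711 + 6765 + 2584 + 55 + 21 + 2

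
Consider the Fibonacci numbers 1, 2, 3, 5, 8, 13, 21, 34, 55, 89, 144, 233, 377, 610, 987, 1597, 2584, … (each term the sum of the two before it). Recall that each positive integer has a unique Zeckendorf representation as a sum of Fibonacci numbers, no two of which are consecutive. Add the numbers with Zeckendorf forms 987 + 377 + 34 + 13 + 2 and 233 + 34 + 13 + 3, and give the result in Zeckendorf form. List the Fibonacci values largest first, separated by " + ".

1597 + 89 + 8 + 2

The two numbers are 1413 and 283, so their sum is 1696.
Greedily peel off the largest Fibonacci term at each step:
take 1597 (≤ 1696); 1696 − 1597 = 99
take 89 (≤ 99); 99 − 89 = 10
take 8 (≤ 10); 10 − 8 = 2
take 2 (≤ 2); 2 − 2 = 0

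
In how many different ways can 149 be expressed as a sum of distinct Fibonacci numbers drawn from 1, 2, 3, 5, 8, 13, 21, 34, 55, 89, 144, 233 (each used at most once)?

8

Starting from the Zeckendorf form and repeatedly splitting a term F_k into F_{k−1} + F_{k−2} (when neither is already used) reaches every representation.
149 = 144+5 = 144+3+2 = 89+55+5 = 89+55+3+2 = … (4 more), for 8 in all.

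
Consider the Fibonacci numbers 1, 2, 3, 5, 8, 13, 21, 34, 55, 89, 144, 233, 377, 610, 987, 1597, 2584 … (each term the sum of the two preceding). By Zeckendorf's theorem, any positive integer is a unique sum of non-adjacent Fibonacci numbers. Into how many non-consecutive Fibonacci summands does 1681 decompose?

Repeatedly subtract the largest Fibonacci number that fits:
subtract 1597 from 1681: 84 remains
subtract 55 from 84: 29 remains
subtract 21 from 29: 8 remains
subtract 8 from 8: 0 remains
1681 = 1597 + 55 + 21 + 8, which has 4 terms.

4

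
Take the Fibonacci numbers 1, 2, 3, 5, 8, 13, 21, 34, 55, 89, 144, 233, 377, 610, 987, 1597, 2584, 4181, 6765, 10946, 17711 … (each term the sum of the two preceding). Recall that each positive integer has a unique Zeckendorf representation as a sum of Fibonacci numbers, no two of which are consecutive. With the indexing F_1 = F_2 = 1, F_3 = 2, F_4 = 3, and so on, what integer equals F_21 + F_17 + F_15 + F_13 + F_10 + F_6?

F_21 + F_17 + F_15 + F_13 + F_10 + F_6 = 10946 + 1597 + 610 + 233 + 55 + 8 = 13449.

13449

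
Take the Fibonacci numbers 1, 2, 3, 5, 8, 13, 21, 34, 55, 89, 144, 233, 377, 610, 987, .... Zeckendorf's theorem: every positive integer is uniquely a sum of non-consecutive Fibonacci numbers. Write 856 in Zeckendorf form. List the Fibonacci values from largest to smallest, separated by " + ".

610 + 233 + 13

Repeatedly subtract the largest Fibonacci number that fits:
take 610 (≤ 856); 856 − 610 = 246
take 233 (≤ 246); 246 − 233 = 13
take 13 (≤ 13); 13 − 13 = 0
So 856 = 610 + 233 + 13, with no two terms consecutive in the sequence.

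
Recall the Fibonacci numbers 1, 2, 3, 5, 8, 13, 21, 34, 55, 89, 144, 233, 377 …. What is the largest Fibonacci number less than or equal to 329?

233 ≤ 329 < 377, so the largest Fibonacci number not exceeding 329 is 233.

233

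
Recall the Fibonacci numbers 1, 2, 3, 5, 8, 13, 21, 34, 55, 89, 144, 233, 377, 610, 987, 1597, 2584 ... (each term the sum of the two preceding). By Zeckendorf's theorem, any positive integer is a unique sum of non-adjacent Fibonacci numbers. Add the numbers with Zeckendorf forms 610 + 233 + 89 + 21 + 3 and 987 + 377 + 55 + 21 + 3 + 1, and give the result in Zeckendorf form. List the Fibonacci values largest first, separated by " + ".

The two numbers are 956 and 1444, so their sum is 2400.
largest Fibonacci ≤ 2400 is 1597; 2400 − 1597 = 803
largest Fibonacci ≤ 803 is 610; 803 − 610 = 193
largest Fibonacci ≤ 193 is 144; 193 − 144 = 49
largest Fibonacci ≤ 49 is 34; 49 − 34 = 15
largest Fibonacci ≤ 15 is 13; 15 − 13 = 2
largest Fibonacci ≤ 2 is 2; 2 − 2 = 0

1597 + 610 + 144 + 34 + 13 + 2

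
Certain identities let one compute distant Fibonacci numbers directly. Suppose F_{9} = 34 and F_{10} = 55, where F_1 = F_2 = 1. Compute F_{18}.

2584

By the doubling identity F_{2k} = F_k(2F_{k+1} − F_k): F_{18} = 34·(2·55 − 34) = 34·76 = 2584.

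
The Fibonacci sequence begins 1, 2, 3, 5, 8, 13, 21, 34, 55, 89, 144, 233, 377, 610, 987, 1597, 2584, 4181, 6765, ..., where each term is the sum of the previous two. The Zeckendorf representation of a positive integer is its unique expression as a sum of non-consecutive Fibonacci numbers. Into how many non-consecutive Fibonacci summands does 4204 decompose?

4204: greatest Fibonacci not exceeding it is 4181, leaving 23
23: greatest Fibonacci not exceeding it is 21, leaving 2
2: greatest Fibonacci not exceeding it is 2, leaving 0
4204 = 4181 + 21 + 2, which has 3 terms.

3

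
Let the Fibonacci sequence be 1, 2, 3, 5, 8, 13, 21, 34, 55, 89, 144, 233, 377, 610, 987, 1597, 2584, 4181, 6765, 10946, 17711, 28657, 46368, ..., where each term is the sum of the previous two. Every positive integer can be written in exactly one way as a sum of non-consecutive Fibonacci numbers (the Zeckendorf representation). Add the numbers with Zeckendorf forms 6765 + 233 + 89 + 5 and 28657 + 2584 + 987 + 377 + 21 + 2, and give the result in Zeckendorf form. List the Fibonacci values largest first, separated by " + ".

The two numbers are 7092 and 32628, so their sum is 39720.
take 28657 (≤ 39720); 39720 − 28657 = 11063
take 10946 (≤ 11063); 11063 − 10946 = 117
take 89 (≤ 117); 117 − 89 = 28
take 21 (≤ 28); 28 − 21 = 7
take 5 (≤ 7); 7 − 5 = 2
take 2 (≤ 2); 2 − 2 = 0

28657 + 10946 + 89 + 21 + 5 + 2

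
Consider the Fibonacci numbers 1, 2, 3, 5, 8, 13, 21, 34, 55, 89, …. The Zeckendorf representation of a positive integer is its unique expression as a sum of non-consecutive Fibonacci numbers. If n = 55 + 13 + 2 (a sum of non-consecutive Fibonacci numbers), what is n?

55 + 13 + 2 = 70.

70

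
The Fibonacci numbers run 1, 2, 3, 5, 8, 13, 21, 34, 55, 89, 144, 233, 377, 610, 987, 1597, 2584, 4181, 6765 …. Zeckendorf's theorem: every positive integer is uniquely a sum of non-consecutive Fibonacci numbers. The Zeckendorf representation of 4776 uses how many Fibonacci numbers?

7

Repeatedly subtract the largest Fibonacci number that fits:
4776 − 4181 = 595
595 − 377 = 218
218 − 144 = 74
74 − 55 = 19
19 − 13 = 6
6 − 5 = 1
1 − 1 = 0
4776 = 4181 + 377 + 144 + 55 + 13 + 5 + 1, which has 7 terms.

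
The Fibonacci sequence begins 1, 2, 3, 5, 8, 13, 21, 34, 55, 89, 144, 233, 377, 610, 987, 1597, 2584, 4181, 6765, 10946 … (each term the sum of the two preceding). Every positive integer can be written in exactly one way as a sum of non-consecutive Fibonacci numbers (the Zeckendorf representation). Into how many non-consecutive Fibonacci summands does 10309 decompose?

6765 ≤ 10309 < 10946, so take 6765; remainder 3544
2584 ≤ 3544 < 4181, so take 2584; remainder 960
610 ≤ 960 < 987, so take 610; remainder 350
233 ≤ 350 < 377, so take 233; remainder 117
89 ≤ 117 < 144, so take 89; remainder 28
21 ≤ 28 < 34, so take 21; remainder 7
5 ≤ 7 < 8, so take 5; remainder 2
2 ≤ 2 < 3, so take 2; remainder 0
10309 = 6765 + 2584 + 610 + 233 + 89 + 21 + 5 + 2, which has 8 terms.

8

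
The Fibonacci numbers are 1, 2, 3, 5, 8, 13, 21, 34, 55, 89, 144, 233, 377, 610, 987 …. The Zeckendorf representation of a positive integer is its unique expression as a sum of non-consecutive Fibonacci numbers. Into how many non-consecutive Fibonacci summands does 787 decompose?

Greedy algorithm:
subtract 610 from 787: 177 remains
subtract 144 from 177: 33 remains
subtract 21 from 33: 12 remains
subtract 8 from 12: 4 remains
subtract 3 from 4: 1 remains
subtract 1 from 1: 0 remains
787 = 610 + 144 + 21 + 8 + 3 + 1, which has 6 terms.

6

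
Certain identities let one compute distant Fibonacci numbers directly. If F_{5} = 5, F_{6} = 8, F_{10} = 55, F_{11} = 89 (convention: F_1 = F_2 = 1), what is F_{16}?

987

By the addition formula F_{m+n} = F_m F_{n+1} + F_{m−1} F_n with m=6, n=10: F_{16} = 8·89 + 5·55 = 712 + 275 = 987.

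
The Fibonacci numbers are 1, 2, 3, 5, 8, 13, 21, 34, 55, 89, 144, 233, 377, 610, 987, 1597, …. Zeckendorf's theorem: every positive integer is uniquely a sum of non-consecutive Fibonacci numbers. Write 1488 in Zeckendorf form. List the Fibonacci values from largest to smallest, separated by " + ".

987 + 377 + 89 + 34 + 1

take 987 (≤ 1488); 1488 − 987 = 501
take 377 (≤ 501); 501 − 377 = 124
take 89 (≤ 124); 124 − 89 = 35
take 34 (≤ 35); 35 − 34 = 1
take 1 (≤ 1); 1 − 1 = 0
So 1488 = 987 + 377 + 89 + 34 + 1, with no two terms consecutive in the sequence.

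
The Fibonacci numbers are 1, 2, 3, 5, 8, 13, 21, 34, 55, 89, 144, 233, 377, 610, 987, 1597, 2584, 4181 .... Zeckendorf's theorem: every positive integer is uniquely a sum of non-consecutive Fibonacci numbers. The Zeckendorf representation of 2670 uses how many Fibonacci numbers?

5

Greedy algorithm:
largest Fibonacci ≤ 2670 is 2584; 2670 − 2584 = 86
largest Fibonacci ≤ 86 is 55; 86 − 55 = 31
largest Fibonacci ≤ 31 is 21; 31 − 21 = 10
largest Fibonacci ≤ 10 is 8; 10 − 8 = 2
largest Fibonacci ≤ 2 is 2; 2 − 2 = 0
2670 = 2584 + 55 + 21 + 8 + 2, which has 5 terms.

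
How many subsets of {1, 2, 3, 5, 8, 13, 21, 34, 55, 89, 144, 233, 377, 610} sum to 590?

12

Starting from the Zeckendorf form and repeatedly splitting a term F_k into F_{k−1} + F_{k−2} (when neither is already used) reaches every representation.
590 = 377+144+55+13+1 = 377+144+55+8+5+1 = 377+144+34+21+13+1 = … (9 more), for 12 in all.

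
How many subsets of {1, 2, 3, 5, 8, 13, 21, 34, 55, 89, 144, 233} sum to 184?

10

184 = 144+34+5+1 = 144+34+3+2+1 = 144+21+13+5+1 = 89+55+34+5+1 = … (6 more), for 10 in all.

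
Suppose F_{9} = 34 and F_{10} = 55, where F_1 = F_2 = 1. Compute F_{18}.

2584

By the doubling identity F_{2k} = F_k(2F_{k+1} − F_k): F_{18} = 34·(2·55 − 34) = 34·76 = 2584.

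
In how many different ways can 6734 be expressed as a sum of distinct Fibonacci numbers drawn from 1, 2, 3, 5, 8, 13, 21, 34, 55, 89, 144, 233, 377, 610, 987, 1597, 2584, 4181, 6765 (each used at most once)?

30

6734 = 4181+1597+610+233+89+21+3 = 4181+1597+610+233+89+21+2+1 = 4181+1597+610+233+89+13+8+3 = 4181+1597+610+233+55+34+21+3 = 4181+1597+610+233+89+13+8+2+1 = … (25 more), for 30 in all.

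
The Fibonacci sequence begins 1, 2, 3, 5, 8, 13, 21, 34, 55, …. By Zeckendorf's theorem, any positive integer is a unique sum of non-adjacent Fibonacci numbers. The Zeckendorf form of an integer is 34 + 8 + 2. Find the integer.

34 + 8 + 2 = 44.

44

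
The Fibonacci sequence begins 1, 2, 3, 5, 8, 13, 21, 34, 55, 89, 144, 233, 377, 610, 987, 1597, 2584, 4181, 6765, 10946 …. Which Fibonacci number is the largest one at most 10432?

6765 ≤ 10432 < 10946, so the largest Fibonacci number not exceeding 10432 is 6765.

6765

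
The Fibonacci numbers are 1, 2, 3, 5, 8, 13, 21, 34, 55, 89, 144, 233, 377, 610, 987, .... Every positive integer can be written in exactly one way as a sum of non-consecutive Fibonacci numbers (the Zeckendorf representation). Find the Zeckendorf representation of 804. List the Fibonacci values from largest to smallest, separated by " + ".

610 + 144 + 34 + 13 + 3

Greedily peel off the largest Fibonacci term at each step:
610 ≤ 804 < 987, so take 610; remainder 194
144 ≤ 194 < 233, so take 144; remainder 50
34 ≤ 50 < 55, so take 34; remainder 16
13 ≤ 16 < 21, so take 13; remainder 3
3 ≤ 3 < 5, so take 3; remainder 0
So 804 = 610 + 144 + 34 + 13 + 3, with no two terms consecutive in the sequence.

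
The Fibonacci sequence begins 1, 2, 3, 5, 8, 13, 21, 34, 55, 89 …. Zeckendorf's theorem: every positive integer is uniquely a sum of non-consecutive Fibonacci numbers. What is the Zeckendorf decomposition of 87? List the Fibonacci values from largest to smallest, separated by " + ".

Repeatedly subtract the largest Fibonacci number that fits:
87 − 55 = 32
32 − 21 = 11
11 − 8 = 3
3 − 3 = 0
So 87 = 55 + 21 + 8 + 3, with no two terms consecutive in the sequence.

55 + 21 + 8 + 3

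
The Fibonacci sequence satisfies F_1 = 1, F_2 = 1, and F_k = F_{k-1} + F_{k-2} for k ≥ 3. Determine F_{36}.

Iterating the recurrence up to F_{29} = 514229 and F_{28} = 317811:
F_{30} = F_{29} + F_{28} = 514229 + 317811 = 832040
F_{31} = F_{30} + F_{29} = 832040 + 514229 = 1346269
F_{32} = F_{31} + F_{30} = 1346269 + 832040 = 2178309
F_{33} = F_{32} + F_{31} = 2178309 + 1346269 = 3524578
F_{34} = F_{33} + F_{32} = 3524578 + 2178309 = 5702887
F_{35} = F_{34} + F_{33} = 5702887 + 3524578 = 9227465
F_{36} = F_{35} + F_{34} = 9227465 + 5702887 = 14930352

14930352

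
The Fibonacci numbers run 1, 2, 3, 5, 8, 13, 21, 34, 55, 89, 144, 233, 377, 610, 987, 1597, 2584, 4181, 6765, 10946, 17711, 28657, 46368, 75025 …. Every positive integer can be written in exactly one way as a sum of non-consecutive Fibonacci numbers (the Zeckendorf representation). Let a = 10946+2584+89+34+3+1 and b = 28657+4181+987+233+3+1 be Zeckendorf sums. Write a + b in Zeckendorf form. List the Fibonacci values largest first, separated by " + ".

46368 + 987 + 233 + 89 + 34 + 8

The two numbers are 13657 and 34062, so their sum is 47719.
Greedy algorithm:
47719 − 46368 = 1351
1351 − 987 = 364
364 − 233 = 131
131 − 89 = 42
42 − 34 = 8
8 − 8 = 0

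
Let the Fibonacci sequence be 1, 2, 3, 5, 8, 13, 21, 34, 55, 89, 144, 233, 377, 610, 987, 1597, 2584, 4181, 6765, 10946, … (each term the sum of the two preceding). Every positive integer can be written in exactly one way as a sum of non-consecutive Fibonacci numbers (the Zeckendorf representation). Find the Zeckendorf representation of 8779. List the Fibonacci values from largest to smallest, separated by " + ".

6765 + 1597 + 377 + 34 + 5 + 1

largest Fibonacci ≤ 8779 is 6765; 8779 − 6765 = 2014
largest Fibonacci ≤ 2014 is 1597; 2014 − 1597 = 417
largest Fibonacci ≤ 417 is 377; 417 − 377 = 40
largest Fibonacci ≤ 40 is 34; 40 − 34 = 6
largest Fibonacci ≤ 6 is 5; 6 − 5 = 1
largest Fibonacci ≤ 1 is 1; 1 − 1 = 0
So 8779 = 6765 + 1597 + 377 + 34 + 5 + 1, with no two terms consecutive in the sequence.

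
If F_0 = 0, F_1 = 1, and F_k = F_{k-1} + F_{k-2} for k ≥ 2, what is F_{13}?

233

Iterating the recurrence up to F_{5} = 5 and F_{4} = 3:
F_{6} = F_{5} + F_{4} = 5 + 3 = 8
F_{7} = F_{6} + F_{5} = 8 + 5 = 13
F_{8} = F_{7} + F_{6} = 13 + 8 = 21
F_{9} = F_{8} + F_{7} = 21 + 13 = 34
F_{10} = F_{9} + F_{8} = 34 + 21 = 55
F_{11} = F_{10} + F_{9} = 55 + 34 = 89
F_{12} = F_{11} + F_{10} = 89 + 55 = 144
F_{13} = F_{12} + F_{11} = 144 + 89 = 233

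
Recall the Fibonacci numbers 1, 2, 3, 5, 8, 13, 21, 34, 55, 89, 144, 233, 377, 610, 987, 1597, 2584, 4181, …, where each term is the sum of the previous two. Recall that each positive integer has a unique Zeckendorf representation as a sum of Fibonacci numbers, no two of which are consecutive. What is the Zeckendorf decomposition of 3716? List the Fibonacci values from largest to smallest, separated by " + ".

2584 + 987 + 144 + 1

Greedily peel off the largest Fibonacci term at each step:
take 2584 (≤ 3716); 3716 − 2584 = 1132
take 987 (≤ 1132); 1132 − 987 = 145
take 144 (≤ 145); 145 − 144 = 1
take 1 (≤ 1); 1 − 1 = 0
So 3716 = 2584 + 987 + 144 + 1, with no two terms consecutive in the sequence.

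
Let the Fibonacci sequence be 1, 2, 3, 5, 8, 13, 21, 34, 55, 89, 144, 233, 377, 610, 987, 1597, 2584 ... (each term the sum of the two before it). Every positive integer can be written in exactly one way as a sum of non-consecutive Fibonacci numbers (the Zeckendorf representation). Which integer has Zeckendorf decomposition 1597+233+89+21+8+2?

1597+233+89+21+8+2 = 1950.

1950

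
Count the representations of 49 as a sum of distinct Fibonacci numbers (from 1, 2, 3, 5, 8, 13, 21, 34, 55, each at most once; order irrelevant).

3

49 = 34+13+2 = 34+8+5+2 = 21+13+8+5+2 — 3 representations.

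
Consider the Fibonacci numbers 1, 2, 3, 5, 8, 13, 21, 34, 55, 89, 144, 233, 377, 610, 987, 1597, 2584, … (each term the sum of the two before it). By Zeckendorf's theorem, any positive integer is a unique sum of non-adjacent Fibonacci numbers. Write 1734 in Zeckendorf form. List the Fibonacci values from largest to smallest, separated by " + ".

Repeatedly subtract the largest Fibonacci number that fits:
largest Fibonacci ≤ 1734 is 1597; 1734 − 1597 = 137
largest Fibonacci ≤ 137 is 89; 137 − 89 = 48
largest Fibonacci ≤ 48 is 34; 48 − 34 = 14
largest Fibonacci ≤ 14 is 13; 14 − 13 = 1
largest Fibonacci ≤ 1 is 1; 1 − 1 = 0
So 1734 = 1597 + 89 + 34 + 13 + 1, with no two terms consecutive in the sequence.

1597 + 89 + 34 + 13 + 1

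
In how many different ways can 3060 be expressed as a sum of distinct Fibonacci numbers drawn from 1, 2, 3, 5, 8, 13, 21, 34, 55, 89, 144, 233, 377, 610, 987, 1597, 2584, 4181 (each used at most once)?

30

Each representation comes from the Zeckendorf form by replacing some F_k with F_{k−1} + F_{k−2} where possible.
3060 = 2584+377+89+8+2 = 2584+377+89+5+3+2 = 2584+377+55+34+8+2 = 2584+233+144+89+8+2 = 1597+987+377+89+8+2 = … (25 more), for 30 in all.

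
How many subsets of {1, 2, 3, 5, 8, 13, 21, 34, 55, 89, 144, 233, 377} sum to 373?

Each representation comes from the Zeckendorf form by replacing some F_k with F_{k−1} + F_{k−2} where possible.
373 = 233+89+34+13+3+1 = 233+89+34+8+5+3+1 = 233+89+21+13+8+5+3+1 = 233+55+34+21+13+8+5+3+1 = … (1 more), for 5 in all.

5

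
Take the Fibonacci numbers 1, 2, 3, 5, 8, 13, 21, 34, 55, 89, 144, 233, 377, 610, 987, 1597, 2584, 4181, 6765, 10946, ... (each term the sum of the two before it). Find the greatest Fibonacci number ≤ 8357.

6765 ≤ 8357 < 10946, so the largest Fibonacci number not exceeding 8357 is 6765.

6765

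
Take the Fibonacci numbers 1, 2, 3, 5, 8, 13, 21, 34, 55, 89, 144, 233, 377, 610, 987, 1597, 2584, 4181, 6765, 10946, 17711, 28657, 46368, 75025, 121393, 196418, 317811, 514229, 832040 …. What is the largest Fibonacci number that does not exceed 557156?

514229 ≤ 557156 < 832040, so the largest Fibonacci number not exceeding 557156 is 514229.

514229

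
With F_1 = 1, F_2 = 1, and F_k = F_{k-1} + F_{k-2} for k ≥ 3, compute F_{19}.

Iterating the recurrence up to F_{12} = 144 and F_{11} = 89:
F_{13} = F_{12} + F_{11} = 144 + 89 = 233
F_{14} = F_{13} + F_{12} = 233 + 144 = 377
F_{15} = F_{14} + F_{13} = 377 + 233 = 610
F_{16} = F_{15} + F_{14} = 610 + 377 = 987
F_{17} = F_{16} + F_{15} = 987 + 610 = 1597
F_{18} = F_{17} + F_{16} = 1597 + 987 = 2584
F_{19} = F_{18} + F_{17} = 2584 + 1597 = 4181

4181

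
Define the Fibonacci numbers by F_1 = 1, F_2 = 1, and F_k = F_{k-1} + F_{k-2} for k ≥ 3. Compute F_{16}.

987

Iterating the recurrence up to F_{10} = 55 and F_{9} = 34:
F_{11} = F_{10} + F_{9} = 55 + 34 = 89
F_{12} = F_{11} + F_{10} = 89 + 55 = 144
F_{13} = F_{12} + F_{11} = 144 + 89 = 233
F_{14} = F_{13} + F_{12} = 233 + 144 = 377
F_{15} = F_{14} + F_{13} = 377 + 233 = 610
F_{16} = F_{15} + F_{14} = 610 + 377 = 987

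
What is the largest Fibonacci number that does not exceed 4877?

4181

4181 ≤ 4877 < 6765, so the largest Fibonacci number not exceeding 4877 is 4181.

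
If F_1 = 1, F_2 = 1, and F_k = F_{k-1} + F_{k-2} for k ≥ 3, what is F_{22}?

17711

Iterating the recurrence up to F_{17} = 1597 and F_{16} = 987:
F_{18} = F_{17} + F_{16} = 1597 + 987 = 2584
F_{19} = F_{18} + F_{17} = 2584 + 1597 = 4181
F_{20} = F_{19} + F_{18} = 4181 + 2584 = 6765
F_{21} = F_{20} + F_{19} = 6765 + 4181 = 10946
F_{22} = F_{21} + F_{20} = 10946 + 6765 = 17711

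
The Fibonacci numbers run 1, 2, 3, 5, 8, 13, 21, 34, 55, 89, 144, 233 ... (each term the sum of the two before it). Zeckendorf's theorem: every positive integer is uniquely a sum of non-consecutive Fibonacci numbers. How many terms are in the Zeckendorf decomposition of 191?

Repeatedly subtract the largest Fibonacci number that fits:
191 − 144 = 47
47 − 34 = 13
13 − 13 = 0
191 = 144 + 34 + 13, which has 3 terms.

3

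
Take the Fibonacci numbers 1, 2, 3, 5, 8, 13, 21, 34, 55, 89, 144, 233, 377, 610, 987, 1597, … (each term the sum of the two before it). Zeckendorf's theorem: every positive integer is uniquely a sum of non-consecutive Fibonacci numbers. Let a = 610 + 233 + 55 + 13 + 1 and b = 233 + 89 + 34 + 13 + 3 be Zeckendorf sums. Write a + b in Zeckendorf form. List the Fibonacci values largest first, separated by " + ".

The two numbers are 912 and 372, so their sum is 1284.
take 987 (≤ 1284); 1284 − 987 = 297
take 233 (≤ 297); 297 − 233 = 64
take 55 (≤ 64); 64 − 55 = 9
take 8 (≤ 9); 9 − 8 = 1
take 1 (≤ 1); 1 − 1 = 0

987 + 233 + 55 + 8 + 1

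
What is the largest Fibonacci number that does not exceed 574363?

514229 ≤ 574363 < 832040, so the largest Fibonacci number not exceeding 574363 is 514229.

514229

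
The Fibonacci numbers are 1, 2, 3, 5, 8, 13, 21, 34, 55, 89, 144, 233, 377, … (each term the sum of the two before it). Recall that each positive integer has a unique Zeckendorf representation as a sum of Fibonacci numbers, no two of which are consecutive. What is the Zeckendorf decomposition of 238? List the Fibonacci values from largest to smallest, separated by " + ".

largest Fibonacci ≤ 238 is 233; 238 − 233 = 5
largest Fibonacci ≤ 5 is 5; 5 − 5 = 0
So 238 = 233 + 5, with no two terms consecutive in the sequence.

233 + 5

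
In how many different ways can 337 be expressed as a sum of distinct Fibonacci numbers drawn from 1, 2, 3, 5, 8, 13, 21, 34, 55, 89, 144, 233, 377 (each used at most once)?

8

337 = 233+89+13+2 = 233+89+8+5+2 = 233+55+34+13+2 = 233+55+34+8+5+2 = 144+89+55+34+13+2 = … (3 more), for 8 in all.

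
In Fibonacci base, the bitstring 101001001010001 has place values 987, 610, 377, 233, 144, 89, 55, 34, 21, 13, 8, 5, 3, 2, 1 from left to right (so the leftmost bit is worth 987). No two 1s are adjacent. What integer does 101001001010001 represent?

1483

Summing the place values of the 1 bits: 987 + 377 + 89 + 21 + 8 + 1 = 1483.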